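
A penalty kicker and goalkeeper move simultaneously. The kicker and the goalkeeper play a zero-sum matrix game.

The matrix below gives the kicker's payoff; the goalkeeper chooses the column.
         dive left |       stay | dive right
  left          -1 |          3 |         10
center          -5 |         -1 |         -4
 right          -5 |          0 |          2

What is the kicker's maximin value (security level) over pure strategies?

-1

The worst-case payoff for each row is left: -1, center: -5, right: -5.
The best of these is -1.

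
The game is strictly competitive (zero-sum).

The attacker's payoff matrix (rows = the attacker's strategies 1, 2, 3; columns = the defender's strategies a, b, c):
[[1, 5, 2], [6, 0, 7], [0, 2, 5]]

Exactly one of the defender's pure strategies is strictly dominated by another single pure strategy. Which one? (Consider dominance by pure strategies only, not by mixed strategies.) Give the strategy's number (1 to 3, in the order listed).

The defender prefers columns that give the attacker less. Compare c with a: 1 < 2, 6 < 7, 0 < 5.
So a strictly dominates c for the defender; c is strictly dominated.

3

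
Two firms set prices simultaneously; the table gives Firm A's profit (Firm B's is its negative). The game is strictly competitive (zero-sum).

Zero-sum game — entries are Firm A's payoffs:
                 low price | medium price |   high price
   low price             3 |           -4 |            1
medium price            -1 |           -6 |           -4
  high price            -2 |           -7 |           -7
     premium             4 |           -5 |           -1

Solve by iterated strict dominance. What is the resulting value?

Row medium price is strictly dominated by row low price (3>-1, -4>-6, 1>-4); eliminate medium price.
Column low price is strictly dominated by medium price for Firm B (-4<3, -7<-2, -5<4); eliminate low price.
Row high price is strictly dominated by row low price (-4>-7, 1>-7); eliminate high price.
Row premium is strictly dominated by row low price (-4>-5, 1>-1); eliminate premium.
Column high price is strictly dominated by medium price for Firm B (-4<1); eliminate high price.
Only (low price, medium price) remains, with payoff -4.

-4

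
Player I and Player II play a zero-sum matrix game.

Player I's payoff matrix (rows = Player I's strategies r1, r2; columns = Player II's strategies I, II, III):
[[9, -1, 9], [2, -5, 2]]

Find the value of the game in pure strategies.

-1

Row minima: -1, -5 → Player I's maximin is -1.
Column maxima: 9, -1, 9 → Player II's minimax is -1.
They coincide at (r1, II), so the value is -1.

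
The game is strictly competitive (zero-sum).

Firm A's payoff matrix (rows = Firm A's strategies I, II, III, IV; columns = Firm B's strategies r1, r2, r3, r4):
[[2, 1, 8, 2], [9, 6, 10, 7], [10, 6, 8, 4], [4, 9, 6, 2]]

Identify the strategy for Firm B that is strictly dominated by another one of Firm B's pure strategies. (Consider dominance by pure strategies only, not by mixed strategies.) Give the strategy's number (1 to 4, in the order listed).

Firm B prefers columns that give Firm A less. Compare r3 with r4: 2 < 8, 7 < 10, 4 < 8, 2 < 6.
So r4 strictly dominates r3 for Firm B; r3 is strictly dominated.

3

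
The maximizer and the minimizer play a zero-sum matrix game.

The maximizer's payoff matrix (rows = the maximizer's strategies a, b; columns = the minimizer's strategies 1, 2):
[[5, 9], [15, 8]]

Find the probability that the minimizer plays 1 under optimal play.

Row minima are 5 and 8, so the maximizer's maximin is 8; column maxima are 15 and 9, so the minimizer's minimax is 9. These differ, so the equilibrium is in mixed strategies.
Let the minimizer play 1 with probability q. The maximizer is indifferent when 5q + 9(1−q) = 15q + 8(1−q), giving q = 1/11.

1/11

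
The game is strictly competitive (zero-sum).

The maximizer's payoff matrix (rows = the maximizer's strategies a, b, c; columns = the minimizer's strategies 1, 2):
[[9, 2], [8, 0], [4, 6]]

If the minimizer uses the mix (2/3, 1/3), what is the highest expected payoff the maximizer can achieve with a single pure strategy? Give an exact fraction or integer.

20/3

a: (9)·(2/3) + (2)·(1/3) = 20/3.
b: (8)·(2/3) + (0)·(1/3) = 16/3.
c: (4)·(2/3) + (6)·(1/3) = 14/3.
The best pure response is a with expected payoff 20/3.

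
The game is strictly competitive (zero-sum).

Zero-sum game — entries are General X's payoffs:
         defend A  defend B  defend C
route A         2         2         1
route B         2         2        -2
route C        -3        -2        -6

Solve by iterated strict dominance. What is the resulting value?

1

Column defend B is strictly dominated by defend C for General Y (1<2, -2<2, -6<-2); eliminate defend B.
Row route C is strictly dominated by row route A (2>-3, 1>-6); eliminate route C.
Column defend A is strictly dominated by defend C for General Y (1<2, -2<2); eliminate defend A.
Row route B is strictly dominated by row route A (1>-2); eliminate route B.
Only (route A, defend C) remains, with payoff 1.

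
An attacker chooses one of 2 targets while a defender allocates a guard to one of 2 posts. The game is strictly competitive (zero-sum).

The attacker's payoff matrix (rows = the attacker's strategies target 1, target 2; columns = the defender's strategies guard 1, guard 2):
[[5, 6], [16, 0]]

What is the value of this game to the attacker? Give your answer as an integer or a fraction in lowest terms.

96/17

Row minima are 5 and 0, so the attacker's maximin is 5; column maxima are 16 and 6, so the defender's minimax is 6. These differ, so the equilibrium is in mixed strategies.
Let the attacker play target 1 with probability p. The defender is indifferent when 5p + 16(1−p) = 6p, giving p = 16/17.
Let the defender play guard 1 with probability q. The attacker is indifferent when 5q + 6(1−q) = 16q, giving q = 6/17.
The value is 5·(6/17) + (6)·(11/17) = 96/17.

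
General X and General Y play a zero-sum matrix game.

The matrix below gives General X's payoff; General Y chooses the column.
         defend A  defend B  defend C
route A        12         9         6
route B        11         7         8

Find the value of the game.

Column defend A is strictly dominated by defend C for General Y (it gives General X more in every row).
The remaining 2×2 game on (route A, route B) × (defend B, defend C) has no saddle point. Let General X play route A with probability p; indifference gives 9p + 7(1−p) = 6p + 8(1−p), so p = 1/4.
Similarly General Y's optimal q on defend B is 1/2, and the value is 9·(1/2) + (6)·(1/2) = 15/2.

15/2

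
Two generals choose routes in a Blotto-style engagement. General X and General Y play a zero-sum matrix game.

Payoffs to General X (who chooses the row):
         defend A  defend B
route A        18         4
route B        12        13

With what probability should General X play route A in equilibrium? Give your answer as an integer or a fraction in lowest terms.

Row minima are 4 and 12, so General X's maximin is 12; column maxima are 18 and 13, so General Y's minimax is 13. These differ, so the equilibrium is in mixed strategies.
Let General X play route A with probability p. General Y is indifferent when 18p + 12(1−p) = 4p + 13(1−p), giving p = 1/15.

1/15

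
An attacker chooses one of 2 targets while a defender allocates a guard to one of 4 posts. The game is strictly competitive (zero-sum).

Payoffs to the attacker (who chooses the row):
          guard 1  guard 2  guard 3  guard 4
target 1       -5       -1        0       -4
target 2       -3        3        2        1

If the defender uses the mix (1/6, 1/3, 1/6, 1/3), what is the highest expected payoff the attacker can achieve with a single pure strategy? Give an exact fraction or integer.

target 1: (-5)·(1/6) + (-1)·(1/3) + (0)·(1/6) + (-4)·(1/3) = -5/2.
target 2: (-3)·(1/6) + (3)·(1/3) + (2)·(1/6) + (1)·(1/3) = 7/6.
The best pure response is target 2 with expected payoff 7/6.

7/6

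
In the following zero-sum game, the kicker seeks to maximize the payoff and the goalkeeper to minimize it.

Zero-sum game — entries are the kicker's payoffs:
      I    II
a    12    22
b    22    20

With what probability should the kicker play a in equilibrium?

1/6

Row minima are 12 and 20, so the kicker's maximin is 20; column maxima are 22 and 22, so the goalkeeper's minimax is 22. These differ, so the equilibrium is in mixed strategies.
Let the kicker play a with probability p. The goalkeeper is indifferent when 12p + 22(1−p) = 22p + 20(1−p), giving p = 1/6.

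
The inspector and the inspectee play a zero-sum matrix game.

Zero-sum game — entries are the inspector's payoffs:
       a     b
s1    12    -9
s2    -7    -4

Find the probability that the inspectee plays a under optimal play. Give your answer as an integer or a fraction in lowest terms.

Row minima are -9 and -7, so the inspector's maximin is -7; column maxima are 12 and -4, so the inspectee's minimax is -4. These differ, so the equilibrium is in mixed strategies.
Let the inspectee play a with probability q. The inspector is indifferent when 12q − 9(1−q) = −7q − 4(1−q), giving q = 5/24.

5/24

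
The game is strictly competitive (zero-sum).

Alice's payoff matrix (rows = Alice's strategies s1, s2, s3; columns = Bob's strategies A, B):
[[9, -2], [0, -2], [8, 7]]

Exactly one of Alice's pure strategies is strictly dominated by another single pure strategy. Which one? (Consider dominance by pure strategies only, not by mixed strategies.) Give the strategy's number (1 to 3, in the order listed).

2

Compare s2 with s3: 8 > 0, 7 > -2.
So s3 strictly dominates s2 for Alice; s2 is strictly dominated.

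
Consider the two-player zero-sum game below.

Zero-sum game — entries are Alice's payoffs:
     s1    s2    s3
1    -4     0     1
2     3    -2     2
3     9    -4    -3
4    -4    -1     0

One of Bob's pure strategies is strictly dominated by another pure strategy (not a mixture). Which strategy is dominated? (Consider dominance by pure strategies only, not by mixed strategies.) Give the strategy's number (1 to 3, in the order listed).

3

Bob prefers columns that give Alice less. Compare s3 with s2: 0 < 1, -2 < 2, -4 < -3, -1 < 0.
So s2 strictly dominates s3 for Bob; s3 is strictly dominated.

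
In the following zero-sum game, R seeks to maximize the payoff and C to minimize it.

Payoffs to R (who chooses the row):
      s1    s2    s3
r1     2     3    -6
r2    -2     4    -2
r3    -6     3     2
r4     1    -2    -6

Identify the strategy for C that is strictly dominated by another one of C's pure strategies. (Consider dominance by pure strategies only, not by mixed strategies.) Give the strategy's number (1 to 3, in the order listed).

C prefers columns that give R less. Compare s2 with s3: -6 < 3, -2 < 4, 2 < 3, -6 < -2.
So s3 strictly dominates s2 for C; s2 is strictly dominated.

2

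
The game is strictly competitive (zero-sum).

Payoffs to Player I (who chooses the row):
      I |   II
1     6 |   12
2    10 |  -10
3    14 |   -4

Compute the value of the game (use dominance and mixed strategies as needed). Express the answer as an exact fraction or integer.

8

Row 2 is strictly dominated by row 3, so Player I never plays it.
The remaining 2×2 game on (1, 3) × (I, II) has no saddle point. Let Player I play 1 with probability p; indifference gives 6p + 14(1−p) = 12p − 4(1−p), so p = 3/4.
Similarly Player II's optimal q on I is 2/3, and the value is 6·(2/3) + (12)·(1/3) = 8.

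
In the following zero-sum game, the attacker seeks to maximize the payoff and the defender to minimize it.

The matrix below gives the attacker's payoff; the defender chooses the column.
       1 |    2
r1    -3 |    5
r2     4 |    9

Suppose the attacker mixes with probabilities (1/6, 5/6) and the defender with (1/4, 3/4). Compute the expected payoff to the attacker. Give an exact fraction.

Against (1/4, 3/4), each row's expected payoff is r1: 3; r2: 31/4.
Taking the (1/6, 5/6)-weighted average: (1/6)·(3) + (5/6)·(31/4) = 167/24.

167/24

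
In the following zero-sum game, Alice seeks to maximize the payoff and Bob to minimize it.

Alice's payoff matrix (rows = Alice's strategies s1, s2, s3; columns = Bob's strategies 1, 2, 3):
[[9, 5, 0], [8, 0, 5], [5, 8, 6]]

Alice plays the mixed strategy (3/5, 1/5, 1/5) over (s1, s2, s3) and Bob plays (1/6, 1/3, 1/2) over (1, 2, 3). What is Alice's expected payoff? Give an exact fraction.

Against (1/6, 1/3, 1/2), each row's expected payoff is s1: 19/6; s2: 23/6; s3: 13/2.
Taking the (3/5, 1/5, 1/5)-weighted average: (3/5)·(19/6) + (1/5)·(23/6) + (1/5)·(13/2) = 119/30.

119/30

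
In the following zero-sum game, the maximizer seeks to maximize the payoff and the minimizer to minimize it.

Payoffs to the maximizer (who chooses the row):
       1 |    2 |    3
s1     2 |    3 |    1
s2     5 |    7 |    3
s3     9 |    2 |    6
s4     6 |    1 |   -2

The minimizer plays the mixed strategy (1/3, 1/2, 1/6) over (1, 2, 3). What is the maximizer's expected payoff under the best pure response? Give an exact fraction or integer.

17/3

s1: (2)·(1/3) + (3)·(1/2) + (1)·(1/6) = 7/3.
s2: (5)·(1/3) + (7)·(1/2) + (3)·(1/6) = 17/3.
s3: (9)·(1/3) + (2)·(1/2) + (6)·(1/6) = 5.
s4: (6)·(1/3) + (1)·(1/2) + (-2)·(1/6) = 13/6.
The best pure response is s2 with expected payoff 17/3.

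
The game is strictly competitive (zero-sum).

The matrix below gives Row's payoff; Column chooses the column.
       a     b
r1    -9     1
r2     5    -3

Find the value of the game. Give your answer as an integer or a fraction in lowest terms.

-11/9

Row minima are -9 and -3, so Row's maximin is -3; column maxima are 5 and 1, so Column's minimax is 1. These differ, so the equilibrium is in mixed strategies.
Let Row play r1 with probability p. Column is indifferent when −9p + 5(1−p) = p − 3(1−p), giving p = 4/9.
Let Column play a with probability q. Row is indifferent when −9q + (1−q) = 5q − 3(1−q), giving q = 2/9.
The value is -9·(2/9) + (1)·(7/9) = -11/9.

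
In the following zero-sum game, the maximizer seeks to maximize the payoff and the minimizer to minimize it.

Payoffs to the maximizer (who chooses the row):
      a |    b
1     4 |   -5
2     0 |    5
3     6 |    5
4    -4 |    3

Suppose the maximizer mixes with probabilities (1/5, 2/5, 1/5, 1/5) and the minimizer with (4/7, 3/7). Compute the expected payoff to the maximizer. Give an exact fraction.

Against (4/7, 3/7), each row's expected payoff is 1: 1/7; 2: 15/7; 3: 39/7; 4: -1.
Taking the (1/5, 2/5, 1/5, 1/5)-weighted average: (1/5)·(1/7) + (2/5)·(15/7) + (1/5)·(39/7) + (1/5)·(-1) = 9/5.

9/5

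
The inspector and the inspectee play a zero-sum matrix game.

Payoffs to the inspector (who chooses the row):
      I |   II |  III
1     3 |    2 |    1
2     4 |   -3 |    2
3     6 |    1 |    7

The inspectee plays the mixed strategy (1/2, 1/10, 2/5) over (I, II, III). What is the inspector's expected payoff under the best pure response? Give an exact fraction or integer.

59/10

1: (3)·(1/2) + (2)·(1/10) + (1)·(2/5) = 21/10.
2: (4)·(1/2) + (-3)·(1/10) + (2)·(2/5) = 5/2.
3: (6)·(1/2) + (1)·(1/10) + (7)·(2/5) = 59/10.
The best pure response is 3 with expected payoff 59/10.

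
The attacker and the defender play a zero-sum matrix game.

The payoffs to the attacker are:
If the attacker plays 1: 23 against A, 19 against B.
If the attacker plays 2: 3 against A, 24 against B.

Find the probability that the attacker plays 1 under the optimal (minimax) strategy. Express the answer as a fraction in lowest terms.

Row minima are 19 and 3, so the attacker's maximin is 19; column maxima are 23 and 24, so the defender's minimax is 23. These differ, so the equilibrium is in mixed strategies.
Let the attacker play 1 with probability p. The defender is indifferent when 23p + 3(1−p) = 19p + 24(1−p), giving p = 21/25.

21/25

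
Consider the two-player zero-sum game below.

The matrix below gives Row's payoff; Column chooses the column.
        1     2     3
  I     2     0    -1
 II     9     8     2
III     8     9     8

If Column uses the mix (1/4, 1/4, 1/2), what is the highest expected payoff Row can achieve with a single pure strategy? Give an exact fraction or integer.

33/4

I: (2)·(1/4) + (0)·(1/4) + (-1)·(1/2) = 0.
II: (9)·(1/4) + (8)·(1/4) + (2)·(1/2) = 21/4.
III: (8)·(1/4) + (9)·(1/4) + (8)·(1/2) = 33/4.
The best pure response is III with expected payoff 33/4.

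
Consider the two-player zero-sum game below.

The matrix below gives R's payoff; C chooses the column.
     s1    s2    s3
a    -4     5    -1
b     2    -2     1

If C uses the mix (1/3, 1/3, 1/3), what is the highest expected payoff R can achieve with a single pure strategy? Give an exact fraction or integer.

a: (-4)·(1/3) + (5)·(1/3) + (-1)·(1/3) = 0.
b: (2)·(1/3) + (-2)·(1/3) + (1)·(1/3) = 1/3.
The best pure response is b with expected payoff 1/3.

1/3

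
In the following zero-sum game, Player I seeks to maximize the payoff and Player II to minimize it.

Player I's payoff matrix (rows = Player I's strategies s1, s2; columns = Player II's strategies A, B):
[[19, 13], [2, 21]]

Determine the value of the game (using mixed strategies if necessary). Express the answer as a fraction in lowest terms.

Row minima are 13 and 2, so Player I's maximin is 13; column maxima are 19 and 21, so Player II's minimax is 19. These differ, so the equilibrium is in mixed strategies.
Let Player I play s1 with probability p. Player II is indifferent when 19p + 2(1−p) = 13p + 21(1−p), giving p = 19/25.
Let Player II play A with probability q. Player I is indifferent when 19q + 13(1−q) = 2q + 21(1−q), giving q = 8/25.
The value is 19·(8/25) + (13)·(17/25) = 373/25.

373/25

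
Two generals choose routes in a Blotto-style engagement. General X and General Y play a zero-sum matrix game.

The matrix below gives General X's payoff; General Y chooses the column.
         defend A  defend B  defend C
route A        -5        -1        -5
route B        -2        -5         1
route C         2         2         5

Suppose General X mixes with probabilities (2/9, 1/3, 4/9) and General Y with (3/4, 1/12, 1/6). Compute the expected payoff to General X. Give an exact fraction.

-55/108

Against (3/4, 1/12, 1/6), each row's expected payoff is route A: -14/3; route B: -7/4; route C: 5/2.
Taking the (2/9, 1/3, 4/9)-weighted average: (2/9)·(-14/3) + (1/3)·(-7/4) + (4/9)·(5/2) = -55/108.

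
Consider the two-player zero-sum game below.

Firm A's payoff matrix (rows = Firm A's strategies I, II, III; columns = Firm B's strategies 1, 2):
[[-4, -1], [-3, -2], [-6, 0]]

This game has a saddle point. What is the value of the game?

-3

Row minima: -4, -3, -6 → Firm A's maximin is -3.
Column maxima: -3, 0 → Firm B's minimax is -3.
They coincide at (II, 1), so the value is -3.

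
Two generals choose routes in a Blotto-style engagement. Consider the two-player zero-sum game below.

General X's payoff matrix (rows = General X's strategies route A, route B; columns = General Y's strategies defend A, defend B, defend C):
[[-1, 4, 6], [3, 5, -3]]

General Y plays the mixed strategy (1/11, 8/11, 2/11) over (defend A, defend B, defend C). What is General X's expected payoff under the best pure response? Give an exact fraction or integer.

route A: (-1)·(1/11) + (4)·(8/11) + (6)·(2/11) = 43/11.
route B: (3)·(1/11) + (5)·(8/11) + (-3)·(2/11) = 37/11.
The best pure response is route A with expected payoff 43/11.

43/11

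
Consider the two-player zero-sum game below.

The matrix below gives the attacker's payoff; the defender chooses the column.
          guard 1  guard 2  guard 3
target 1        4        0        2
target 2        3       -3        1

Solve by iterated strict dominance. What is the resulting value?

Column guard 3 is strictly dominated by guard 2 for the defender (0<2, -3<1); eliminate guard 3.
Column guard 1 is strictly dominated by guard 2 for the defender (0<4, -3<3); eliminate guard 1.
Row target 2 is strictly dominated by row target 1 (0>-3); eliminate target 2.
Only (target 1, guard 2) remains, with payoff 0.

0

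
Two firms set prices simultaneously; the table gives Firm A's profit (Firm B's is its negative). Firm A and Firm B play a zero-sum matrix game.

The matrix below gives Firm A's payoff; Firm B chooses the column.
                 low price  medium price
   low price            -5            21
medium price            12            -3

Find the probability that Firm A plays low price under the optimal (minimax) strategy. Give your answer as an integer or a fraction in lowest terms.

15/41

Row minima are -5 and -3, so Firm A's maximin is -3; column maxima are 12 and 21, so Firm B's minimax is 12. These differ, so the equilibrium is in mixed strategies.
Let Firm A play low price with probability p. Firm B is indifferent when −5p + 12(1−p) = 21p − 3(1−p), giving p = 15/41.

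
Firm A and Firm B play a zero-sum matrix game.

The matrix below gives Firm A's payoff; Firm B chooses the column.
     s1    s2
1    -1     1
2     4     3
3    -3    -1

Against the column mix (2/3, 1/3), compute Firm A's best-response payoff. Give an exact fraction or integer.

1: (-1)·(2/3) + (1)·(1/3) = -1/3.
2: (4)·(2/3) + (3)·(1/3) = 11/3.
3: (-3)·(2/3) + (-1)·(1/3) = -7/3.
The best pure response is 2 with expected payoff 11/3.

11/3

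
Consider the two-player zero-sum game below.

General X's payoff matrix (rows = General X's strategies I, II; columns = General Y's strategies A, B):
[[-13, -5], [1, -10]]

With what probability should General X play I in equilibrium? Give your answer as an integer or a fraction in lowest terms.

Row minima are -13 and -10, so General X's maximin is -10; column maxima are 1 and -5, so General Y's minimax is -5. These differ, so the equilibrium is in mixed strategies.
Let General X play I with probability p. General Y is indifferent when −13p + (1−p) = −5p − 10(1−p), giving p = 11/19.

11/19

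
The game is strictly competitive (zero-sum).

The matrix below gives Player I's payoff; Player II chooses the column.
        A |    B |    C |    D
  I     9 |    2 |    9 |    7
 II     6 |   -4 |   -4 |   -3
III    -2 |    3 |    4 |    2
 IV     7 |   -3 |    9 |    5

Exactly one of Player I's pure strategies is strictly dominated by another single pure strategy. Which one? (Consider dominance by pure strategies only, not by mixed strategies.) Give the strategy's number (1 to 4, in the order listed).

2

Compare II with I: 9 > 6, 2 > -4, 9 > -4, 7 > -3.
So I strictly dominates II for Player I; II is strictly dominated.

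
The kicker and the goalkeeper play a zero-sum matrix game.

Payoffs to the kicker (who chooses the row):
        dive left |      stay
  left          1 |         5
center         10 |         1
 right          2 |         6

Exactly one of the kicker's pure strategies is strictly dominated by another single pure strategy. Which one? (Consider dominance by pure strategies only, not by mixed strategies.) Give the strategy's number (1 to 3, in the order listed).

Compare left with right: 2 > 1, 6 > 5.
So right strictly dominates left for the kicker; left is strictly dominated.

1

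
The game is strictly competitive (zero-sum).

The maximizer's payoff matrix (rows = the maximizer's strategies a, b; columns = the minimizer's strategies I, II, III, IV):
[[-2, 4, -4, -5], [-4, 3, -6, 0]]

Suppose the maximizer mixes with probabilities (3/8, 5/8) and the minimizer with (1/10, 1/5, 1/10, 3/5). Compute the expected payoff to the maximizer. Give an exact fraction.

Against (1/10, 1/5, 1/10, 3/5), each row's expected payoff is a: -14/5; b: -2/5.
Taking the (3/8, 5/8)-weighted average: (3/8)·(-14/5) + (5/8)·(-2/5) = -13/10.

-13/10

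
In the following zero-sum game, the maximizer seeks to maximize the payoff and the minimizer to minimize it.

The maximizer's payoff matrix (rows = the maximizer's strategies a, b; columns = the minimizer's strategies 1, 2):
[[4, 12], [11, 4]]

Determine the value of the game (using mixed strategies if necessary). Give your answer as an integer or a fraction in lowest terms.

Row minima are 4 and 4, so the maximizer's maximin is 4; column maxima are 11 and 12, so the minimizer's minimax is 11. These differ, so the equilibrium is in mixed strategies.
Let the maximizer play a with probability p. The minimizer is indifferent when 4p + 11(1−p) = 12p + 4(1−p), giving p = 7/15.
Let the minimizer play 1 with probability q. The maximizer is indifferent when 4q + 12(1−q) = 11q + 4(1−q), giving q = 8/15.
The value is 4·(8/15) + (12)·(7/15) = 116/15.

116/15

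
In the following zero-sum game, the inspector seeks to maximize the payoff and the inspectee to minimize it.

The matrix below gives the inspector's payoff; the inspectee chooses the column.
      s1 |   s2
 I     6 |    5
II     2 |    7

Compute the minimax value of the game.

16/3

Row minima are 5 and 2, so the inspector's maximin is 5; column maxima are 6 and 7, so the inspectee's minimax is 6. These differ, so the equilibrium is in mixed strategies.
Let the inspector play I with probability p. The inspectee is indifferent when 6p + 2(1−p) = 5p + 7(1−p), giving p = 5/6.
Let the inspectee play s1 with probability q. The inspector is indifferent when 6q + 5(1−q) = 2q + 7(1−q), giving q = 1/3.
The value is 6·(1/3) + (5)·(2/3) = 16/3.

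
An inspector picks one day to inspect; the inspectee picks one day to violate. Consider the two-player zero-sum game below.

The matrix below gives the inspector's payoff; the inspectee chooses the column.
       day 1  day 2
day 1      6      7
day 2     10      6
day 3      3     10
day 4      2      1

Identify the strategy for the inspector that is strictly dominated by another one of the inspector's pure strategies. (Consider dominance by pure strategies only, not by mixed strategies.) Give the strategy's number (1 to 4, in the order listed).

4

Compare day 4 with day 1: 6 > 2, 7 > 1.
So day 1 strictly dominates day 4 for the inspector; day 4 is strictly dominated.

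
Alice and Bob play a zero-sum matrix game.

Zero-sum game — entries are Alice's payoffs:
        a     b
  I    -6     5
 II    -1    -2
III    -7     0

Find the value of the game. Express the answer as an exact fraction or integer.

-17/12

Row III is strictly dominated by row I, so Alice never plays it.
The remaining 2×2 game on (I, II) × (a, b) has no saddle point. Let Alice play I with probability p; indifference gives −6p − (1−p) = 5p − 2(1−p), so p = 1/12.
Similarly Bob's optimal q on a is 7/12, and the value is -6·(7/12) + (5)·(5/12) = -17/12.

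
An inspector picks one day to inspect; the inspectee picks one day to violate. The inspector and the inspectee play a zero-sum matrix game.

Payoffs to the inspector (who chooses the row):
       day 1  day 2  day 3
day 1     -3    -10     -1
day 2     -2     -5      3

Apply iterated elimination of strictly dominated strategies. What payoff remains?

Column day 1 is strictly dominated by day 2 for the inspectee (-10<-3, -5<-2); eliminate day 1.
Row day 1 is strictly dominated by row day 2 (-5>-10, 3>-1); eliminate day 1.
Column day 3 is strictly dominated by day 2 for the inspectee (-5<3); eliminate day 3.
Only (day 2, day 2) remains, with payoff -5.

-5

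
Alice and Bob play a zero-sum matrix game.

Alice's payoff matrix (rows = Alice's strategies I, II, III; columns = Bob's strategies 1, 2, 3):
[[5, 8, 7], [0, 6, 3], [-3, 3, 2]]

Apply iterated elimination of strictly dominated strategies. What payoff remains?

5

Row II is strictly dominated by row I (5>0, 8>6, 7>3); eliminate II.
Row III is strictly dominated by row I (5>-3, 8>3, 7>2); eliminate III.
Column 3 is strictly dominated by 1 for Bob (5<7); eliminate 3.
Column 2 is strictly dominated by 1 for Bob (5<8); eliminate 2.
Only (I, 1) remains, with payoff 5.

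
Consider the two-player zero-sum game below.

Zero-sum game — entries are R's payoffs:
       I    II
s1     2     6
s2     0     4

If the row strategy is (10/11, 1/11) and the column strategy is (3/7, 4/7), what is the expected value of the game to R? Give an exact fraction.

316/77

Against (3/7, 4/7), each row's expected payoff is s1: 30/7; s2: 16/7.
Taking the (10/11, 1/11)-weighted average: (10/11)·(30/7) + (1/11)·(16/7) = 316/77.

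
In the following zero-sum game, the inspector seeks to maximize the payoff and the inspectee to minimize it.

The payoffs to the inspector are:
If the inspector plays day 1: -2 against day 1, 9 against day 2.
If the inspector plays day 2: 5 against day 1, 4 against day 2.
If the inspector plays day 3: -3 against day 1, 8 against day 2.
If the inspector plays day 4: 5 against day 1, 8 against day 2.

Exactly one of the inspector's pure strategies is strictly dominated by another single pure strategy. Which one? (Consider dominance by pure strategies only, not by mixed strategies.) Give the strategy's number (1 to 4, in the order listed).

Compare day 3 with day 1: -2 > -3, 9 > 8.
So day 1 strictly dominates day 3 for the inspector; day 3 is strictly dominated.

3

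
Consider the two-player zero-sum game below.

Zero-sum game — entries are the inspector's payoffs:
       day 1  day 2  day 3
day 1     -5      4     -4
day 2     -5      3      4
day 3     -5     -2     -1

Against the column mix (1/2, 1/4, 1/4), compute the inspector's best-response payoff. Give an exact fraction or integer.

day 1: (-5)·(1/2) + (4)·(1/4) + (-4)·(1/4) = -5/2.
day 2: (-5)·(1/2) + (3)·(1/4) + (4)·(1/4) = -3/4.
day 3: (-5)·(1/2) + (-2)·(1/4) + (-1)·(1/4) = -13/4.
The best pure response is day 2 with expected payoff -3/4.

-3/4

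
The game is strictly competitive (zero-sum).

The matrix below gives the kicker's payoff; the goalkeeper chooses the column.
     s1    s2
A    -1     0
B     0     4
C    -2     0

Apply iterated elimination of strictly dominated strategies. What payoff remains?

0

Row A is strictly dominated by row B (0>-1, 4>0); eliminate A.
Row C is strictly dominated by row B (0>-2, 4>0); eliminate C.
Column s2 is strictly dominated by s1 for the goalkeeper (0<4); eliminate s2.
Only (B, s1) remains, with payoff 0.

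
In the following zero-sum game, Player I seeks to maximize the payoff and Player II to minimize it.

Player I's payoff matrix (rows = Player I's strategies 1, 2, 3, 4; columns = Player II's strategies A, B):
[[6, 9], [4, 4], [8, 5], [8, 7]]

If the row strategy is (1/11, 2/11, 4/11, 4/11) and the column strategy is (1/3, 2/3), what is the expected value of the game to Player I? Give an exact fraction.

208/33

Against (1/3, 2/3), each row's expected payoff is 1: 8; 2: 4; 3: 6; 4: 22/3.
Taking the (1/11, 2/11, 4/11, 4/11)-weighted average: (1/11)·(8) + (2/11)·(4) + (4/11)·(6) + (4/11)·(22/3) = 208/33.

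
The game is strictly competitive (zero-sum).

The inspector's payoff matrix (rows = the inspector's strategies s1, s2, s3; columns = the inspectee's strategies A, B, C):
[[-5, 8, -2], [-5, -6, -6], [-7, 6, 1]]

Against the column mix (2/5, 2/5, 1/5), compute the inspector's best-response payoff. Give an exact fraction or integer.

s1: (-5)·(2/5) + (8)·(2/5) + (-2)·(1/5) = 4/5.
s2: (-5)·(2/5) + (-6)·(2/5) + (-6)·(1/5) = -28/5.
s3: (-7)·(2/5) + (6)·(2/5) + (1)·(1/5) = -1/5.
The best pure response is s1 with expected payoff 4/5.

4/5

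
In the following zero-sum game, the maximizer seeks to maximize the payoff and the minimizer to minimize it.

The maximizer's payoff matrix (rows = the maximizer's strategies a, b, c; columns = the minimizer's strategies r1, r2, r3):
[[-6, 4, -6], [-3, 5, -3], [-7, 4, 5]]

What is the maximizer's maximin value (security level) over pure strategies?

-3

The worst-case payoff for each row is a: -6, b: -3, c: -7.
The best of these is -3.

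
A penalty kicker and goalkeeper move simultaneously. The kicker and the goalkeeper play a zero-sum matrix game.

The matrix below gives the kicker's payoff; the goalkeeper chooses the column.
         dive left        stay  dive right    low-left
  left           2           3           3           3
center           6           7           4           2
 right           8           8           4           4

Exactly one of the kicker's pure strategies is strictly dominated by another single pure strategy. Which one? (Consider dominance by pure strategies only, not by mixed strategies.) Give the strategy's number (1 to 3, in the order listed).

1

Compare left with right: 8 > 2, 8 > 3, 4 > 3, 4 > 3.
So right strictly dominates left for the kicker; left is strictly dominated.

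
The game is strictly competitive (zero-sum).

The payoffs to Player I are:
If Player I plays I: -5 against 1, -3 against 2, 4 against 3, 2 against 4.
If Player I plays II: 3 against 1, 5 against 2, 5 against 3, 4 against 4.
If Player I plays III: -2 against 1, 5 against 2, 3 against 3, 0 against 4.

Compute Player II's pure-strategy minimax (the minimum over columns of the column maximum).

3

The worst case (largest entry) in each column is 1: 3, 2: 5, 3: 5, 4: 4.
The best (smallest) of these is 3.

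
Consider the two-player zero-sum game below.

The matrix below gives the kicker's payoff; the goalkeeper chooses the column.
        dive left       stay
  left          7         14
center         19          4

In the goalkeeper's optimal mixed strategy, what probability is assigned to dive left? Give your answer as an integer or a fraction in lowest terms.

5/11

Row minima are 7 and 4, so the kicker's maximin is 7; column maxima are 19 and 14, so the goalkeeper's minimax is 14. These differ, so the equilibrium is in mixed strategies.
Let the goalkeeper play dive left with probability q. The kicker is indifferent when 7q + 14(1−q) = 19q + 4(1−q), giving q = 5/11.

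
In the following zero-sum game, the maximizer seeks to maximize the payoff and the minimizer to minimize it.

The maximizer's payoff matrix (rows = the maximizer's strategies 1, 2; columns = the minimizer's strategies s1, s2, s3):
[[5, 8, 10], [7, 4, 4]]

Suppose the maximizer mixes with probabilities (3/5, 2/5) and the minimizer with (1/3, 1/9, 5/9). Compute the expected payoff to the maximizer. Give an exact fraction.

103/15

Against (1/3, 1/9, 5/9), each row's expected payoff is 1: 73/9; 2: 5.
Taking the (3/5, 2/5)-weighted average: (3/5)·(73/9) + (2/5)·(5) = 103/15.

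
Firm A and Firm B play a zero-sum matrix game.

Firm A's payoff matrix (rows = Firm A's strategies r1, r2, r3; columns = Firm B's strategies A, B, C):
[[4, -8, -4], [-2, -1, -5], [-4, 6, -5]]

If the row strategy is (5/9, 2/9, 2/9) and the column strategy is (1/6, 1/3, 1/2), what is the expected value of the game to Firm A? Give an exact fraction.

-86/27

Against (1/6, 1/3, 1/2), each row's expected payoff is r1: -4; r2: -19/6; r3: -7/6.
Taking the (5/9, 2/9, 2/9)-weighted average: (5/9)·(-4) + (2/9)·(-19/6) + (2/9)·(-7/6) = -86/27.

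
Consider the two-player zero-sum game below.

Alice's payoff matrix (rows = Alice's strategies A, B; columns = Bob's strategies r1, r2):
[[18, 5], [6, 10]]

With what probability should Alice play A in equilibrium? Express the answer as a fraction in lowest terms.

4/17

Row minima are 5 and 6, so Alice's maximin is 6; column maxima are 18 and 10, so Bob's minimax is 10. These differ, so the equilibrium is in mixed strategies.
Let Alice play A with probability p. Bob is indifferent when 18p + 6(1−p) = 5p + 10(1−p), giving p = 4/17.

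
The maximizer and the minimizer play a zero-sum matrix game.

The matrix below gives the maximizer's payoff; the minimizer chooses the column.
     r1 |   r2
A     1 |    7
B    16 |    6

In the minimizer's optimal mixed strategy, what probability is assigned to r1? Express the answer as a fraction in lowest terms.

Row minima are 1 and 6, so the maximizer's maximin is 6; column maxima are 16 and 7, so the minimizer's minimax is 7. These differ, so the equilibrium is in mixed strategies.
Let the minimizer play r1 with probability q. The maximizer is indifferent when q + 7(1−q) = 16q + 6(1−q), giving q = 1/16.

1/16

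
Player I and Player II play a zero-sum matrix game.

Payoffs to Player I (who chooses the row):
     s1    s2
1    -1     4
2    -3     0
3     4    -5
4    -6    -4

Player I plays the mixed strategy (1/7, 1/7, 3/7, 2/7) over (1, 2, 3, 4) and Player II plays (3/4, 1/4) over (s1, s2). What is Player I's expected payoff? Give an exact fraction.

-31/28

Against (3/4, 1/4), each row's expected payoff is 1: 1/4; 2: -9/4; 3: 7/4; 4: -11/2.
Taking the (1/7, 1/7, 3/7, 2/7)-weighted average: (1/7)·(1/4) + (1/7)·(-9/4) + (3/7)·(7/4) + (2/7)·(-11/2) = -31/28.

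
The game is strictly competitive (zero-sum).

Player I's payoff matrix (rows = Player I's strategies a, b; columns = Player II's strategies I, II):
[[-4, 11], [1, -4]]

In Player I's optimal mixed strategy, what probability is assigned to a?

1/4

Row minima are -4 and -4, so Player I's maximin is -4; column maxima are 1 and 11, so Player II's minimax is 1. These differ, so the equilibrium is in mixed strategies.
Let Player I play a with probability p. Player II is indifferent when −4p + (1−p) = 11p − 4(1−p), giving p = 1/4.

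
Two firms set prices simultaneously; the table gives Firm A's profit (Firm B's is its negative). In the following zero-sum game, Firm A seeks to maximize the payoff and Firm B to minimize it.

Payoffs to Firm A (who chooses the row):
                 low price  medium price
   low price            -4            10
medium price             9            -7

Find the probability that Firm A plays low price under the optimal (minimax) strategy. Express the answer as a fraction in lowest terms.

8/15

Row minima are -4 and -7, so Firm A's maximin is -4; column maxima are 9 and 10, so Firm B's minimax is 9. These differ, so the equilibrium is in mixed strategies.
Let Firm A play low price with probability p. Firm B is indifferent when −4p + 9(1−p) = 10p − 7(1−p), giving p = 8/15.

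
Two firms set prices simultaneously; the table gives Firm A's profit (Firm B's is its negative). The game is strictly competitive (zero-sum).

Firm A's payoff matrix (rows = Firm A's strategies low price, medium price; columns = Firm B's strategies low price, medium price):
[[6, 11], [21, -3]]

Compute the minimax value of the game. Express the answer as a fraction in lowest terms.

Row minima are 6 and -3, so Firm A's maximin is 6; column maxima are 21 and 11, so Firm B's minimax is 11. These differ, so the equilibrium is in mixed strategies.
Let Firm A play low price with probability p. Firm B is indifferent when 6p + 21(1−p) = 11p − 3(1−p), giving p = 24/29.
Let Firm B play low price with probability q. Firm A is indifferent when 6q + 11(1−q) = 21q − 3(1−q), giving q = 14/29.
The value is 6·(14/29) + (11)·(15/29) = 249/29.

249/29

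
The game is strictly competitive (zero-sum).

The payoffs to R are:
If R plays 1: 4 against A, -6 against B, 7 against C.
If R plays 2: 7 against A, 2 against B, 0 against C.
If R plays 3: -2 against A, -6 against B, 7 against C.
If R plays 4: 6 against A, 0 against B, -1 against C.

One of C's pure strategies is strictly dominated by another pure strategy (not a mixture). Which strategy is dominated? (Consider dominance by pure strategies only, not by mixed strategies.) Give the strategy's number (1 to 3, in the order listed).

1

C prefers columns that give R less. Compare A with B: -6 < 4, 2 < 7, -6 < -2, 0 < 6.
So B strictly dominates A for C; A is strictly dominated.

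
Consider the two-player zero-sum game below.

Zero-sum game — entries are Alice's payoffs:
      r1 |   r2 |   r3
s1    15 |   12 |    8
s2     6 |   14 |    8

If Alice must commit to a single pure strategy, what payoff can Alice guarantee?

8

The worst-case payoff for each row is s1: 8, s2: 6.
The best of these is 8.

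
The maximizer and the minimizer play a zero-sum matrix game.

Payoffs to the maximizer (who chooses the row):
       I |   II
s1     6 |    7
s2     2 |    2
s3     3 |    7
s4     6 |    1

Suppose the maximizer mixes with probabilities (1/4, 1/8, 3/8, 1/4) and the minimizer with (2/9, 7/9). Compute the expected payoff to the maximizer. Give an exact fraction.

343/72

Against (2/9, 7/9), each row's expected payoff is s1: 61/9; s2: 2; s3: 55/9; s4: 19/9.
Taking the (1/4, 1/8, 3/8, 1/4)-weighted average: (1/4)·(61/9) + (1/8)·(2) + (3/8)·(55/9) + (1/4)·(19/9) = 343/72.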